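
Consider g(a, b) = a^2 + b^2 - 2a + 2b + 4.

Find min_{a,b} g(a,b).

2

g(a,b) separates as P(a) + Q(b) + 4, so its minimum is min P + min Q + 4.
P'(a) = 2a - 2 vanishes at a ∈ {1}; Q'(b) = 2b + 2 vanishes at b ∈ {-1}.
Local minima of P (where P''>0): P(1)=-1. Local minima of Q: Q(-1)=-1.
So the global minimum of g is P(1) + Q(-1) + 4 = -1 − 1 + 4 = 2, attained at (1, -1).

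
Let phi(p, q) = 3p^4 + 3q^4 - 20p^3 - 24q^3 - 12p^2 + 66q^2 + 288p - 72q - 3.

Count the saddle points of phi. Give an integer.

phi separates as a function of p plus a function of q, so ∇phi=0 decouples.
∂phi/∂p = 12(p - 4)(p - 3)(p + 2) = 0 at p ∈ {-2, 3, 4}; ∂phi/∂q = 12(q - 3)(q - 2)(q - 1) = 0 at q ∈ {1, 2, 3}.
The Hessian is diagonal: diag(phi_pp, phi_qq). Second derivatives: phi_pp(-2)=360, phi_pp(3)=-60, phi_pp(4)=72; phi_qq(1)=24, phi_qq(2)=-12, phi_qq(3)=24.
Saddle points occur where the two diagonal entries have opposite signs: (-2, 2), (3, 1), (3, 3), (4, 2). Count: 4.

4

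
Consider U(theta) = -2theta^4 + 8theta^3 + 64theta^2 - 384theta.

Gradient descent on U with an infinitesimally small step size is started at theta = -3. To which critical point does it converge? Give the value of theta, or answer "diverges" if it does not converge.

3

U'(theta) = -8(theta - 4)(theta - 3)(theta + 4), so U'(-3) = -336.
Gradient descent moves in the -U' direction, i.e. theta is increasing.
The nearest critical point in that direction is theta = 3, where U'' = 56 > 0 (a local minimum). The iterate converges there.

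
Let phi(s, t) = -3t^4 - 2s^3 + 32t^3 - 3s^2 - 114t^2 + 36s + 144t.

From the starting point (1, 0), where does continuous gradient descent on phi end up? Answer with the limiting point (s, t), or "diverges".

diverges

phi is separable, so gradient descent decouples: s follows -∂phi/∂s, t follows -∂phi/∂t.
∂phi/∂s = -6(s - 2)(s + 3); at s=1 this is 24, so s decreases.
∂phi/∂t = -12(t - 4)(t - 3)(t - 1); at t=0 this is 144, so t decreases.
The t-coordinate has no critical point in that direction and runs off to infinity.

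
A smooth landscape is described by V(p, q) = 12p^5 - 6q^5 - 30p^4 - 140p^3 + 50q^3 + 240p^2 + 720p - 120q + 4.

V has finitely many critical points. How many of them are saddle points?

V separates as a function of p plus a function of q, so ∇V=0 decouples.
∂V/∂p = 60(p - 3)(p - 2)(p + 1)(p + 2) = 0 at p ∈ {-2, -1, 2, 3}; ∂V/∂q = -30(q - 2)(q - 1)(q + 1)(q + 2) = 0 at q ∈ {-2, -1, 1, 2}.
The Hessian is diagonal: diag(V_pp, V_qq). Second derivatives: V_pp(-2)=-1200, V_pp(-1)=720, V_pp(2)=-720, V_pp(3)=1200; V_qq(-2)=360, V_qq(-1)=-180, V_qq(1)=180, V_qq(2)=-360.
Saddle points occur where the two diagonal entries have opposite signs: (-2, -2), (-2, 1), (-1, -1), (-1, 2), (2, -2), (2, 1), (3, -1), (3, 2). Count: 8.

8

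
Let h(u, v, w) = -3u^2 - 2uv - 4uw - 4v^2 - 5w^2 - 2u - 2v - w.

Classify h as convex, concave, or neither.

concave

h is quadratic, so its Hessian is the constant matrix H = [[-6, -2, -4], [-2, -8, 0], [-4, 0, -10]].
Leading principal minors: -6, 44, -312.
Signs alternate −, +, − ⇒ H ≺ 0 ⇒ concave.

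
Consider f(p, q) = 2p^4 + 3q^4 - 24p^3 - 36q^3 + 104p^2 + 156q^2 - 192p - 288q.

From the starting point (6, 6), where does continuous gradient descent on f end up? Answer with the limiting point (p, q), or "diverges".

(4, 4)

f is separable, so gradient descent decouples: p follows -∂f/∂p, q follows -∂f/∂q.
∂f/∂p = 8(p - 4)(p - 3)(p - 2); at p=6 this is 192, so p decreases.
∂f/∂q = 12(q - 4)(q - 3)(q - 2); at q=6 this is 288, so q decreases.
p converges to its nearest critical value 4 (a local min of the p-part); q converges to 4. The iterate converges to (4, 4).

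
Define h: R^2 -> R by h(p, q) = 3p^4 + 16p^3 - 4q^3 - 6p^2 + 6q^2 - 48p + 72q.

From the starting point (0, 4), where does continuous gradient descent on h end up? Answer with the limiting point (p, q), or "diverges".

diverges

h is separable, so gradient descent decouples: p follows -∂h/∂p, q follows -∂h/∂q.
∂h/∂p = 12(p - 1)(p + 1)(p + 4); at p=0 this is -48, so p increases.
∂h/∂q = -12(q - 3)(q + 2); at q=4 this is -72, so q increases.
The q-coordinate has no critical point in that direction and runs off to infinity.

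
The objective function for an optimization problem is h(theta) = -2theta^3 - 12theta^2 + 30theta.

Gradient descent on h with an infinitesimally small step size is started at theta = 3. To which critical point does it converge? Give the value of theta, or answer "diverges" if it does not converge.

h'(theta) = -6(theta - 1)(theta + 5), so h'(3) = -96.
Gradient descent moves in the -h' direction, i.e. theta is increasing.
There is no critical point above theta=3, and h' keeps the same sign, so the iterate runs off to +∞.

diverges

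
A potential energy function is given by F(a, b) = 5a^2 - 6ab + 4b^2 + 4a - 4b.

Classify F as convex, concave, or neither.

F is quadratic, so its Hessian is the constant matrix H = [[10, -6], [-6, 8]].
det(H) = 44, tr(H) = 18.
det(H) > 0 and tr(H) > 0, so H is positive definite everywhere: convex.

convex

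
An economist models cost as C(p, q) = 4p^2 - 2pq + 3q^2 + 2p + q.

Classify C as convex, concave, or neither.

convex

C is quadratic, so its Hessian is the constant matrix H = [[8, -2], [-2, 6]].
det(H) = 44, tr(H) = 14.
det(H) > 0 and tr(H) > 0, so H is positive definite everywhere: convex.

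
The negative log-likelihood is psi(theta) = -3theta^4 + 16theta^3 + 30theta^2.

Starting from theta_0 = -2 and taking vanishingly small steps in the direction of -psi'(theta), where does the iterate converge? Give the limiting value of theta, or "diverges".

psi'(theta) = -12theta(theta - 5)(theta + 1), so psi'(-2) = 168.
Gradient descent moves in the -psi' direction, i.e. theta is decreasing.
There is no critical point below theta=-2, and psi' keeps the same sign, so the iterate runs off to −∞.

diverges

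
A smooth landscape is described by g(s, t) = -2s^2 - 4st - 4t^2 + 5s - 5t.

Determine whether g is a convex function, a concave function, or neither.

g is quadratic, so its Hessian is the constant matrix H = [[-4, -4], [-4, -8]].
det(H) = 16, tr(H) = -12.
det(H) > 0 and tr(H) < 0, so H is negative definite everywhere: concave.

concave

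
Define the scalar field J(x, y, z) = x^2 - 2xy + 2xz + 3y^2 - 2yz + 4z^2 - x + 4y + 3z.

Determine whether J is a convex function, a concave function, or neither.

convex

J is quadratic, so its Hessian is the constant matrix H = [[2, -2, 2], [-2, 6, -2], [2, -2, 8]].
Leading principal minors: 2, 8, 48.
All positive ⇒ H ≻ 0 ⇒ convex.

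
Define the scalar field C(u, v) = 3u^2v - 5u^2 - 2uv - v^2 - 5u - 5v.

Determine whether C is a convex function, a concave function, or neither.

The term 3u^2v is cubic, so the Hessian is not constant.
∂²C/∂u² = 6v - 10, which takes both signs as v varies (negative for sufficiently negative v). A diagonal entry of the Hessian changing sign means the Hessian is neither positive- nor negative-semidefinite on all of R^2.

neither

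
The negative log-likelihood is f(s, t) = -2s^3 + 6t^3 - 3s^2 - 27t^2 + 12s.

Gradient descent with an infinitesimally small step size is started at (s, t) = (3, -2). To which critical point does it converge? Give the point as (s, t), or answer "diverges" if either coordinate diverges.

f is separable, so gradient descent decouples: s follows -∂f/∂s, t follows -∂f/∂t.
∂f/∂s = -6(s - 1)(s + 2); at s=3 this is -60, so s increases.
∂f/∂t = 18t(t - 3); at t=-2 this is 180, so t decreases.
The s-coordinate has no critical point in that direction and runs off to infinity.

diverges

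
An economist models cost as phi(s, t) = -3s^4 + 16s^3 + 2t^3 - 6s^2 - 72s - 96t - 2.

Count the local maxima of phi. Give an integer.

2

phi separates as a function of s plus a function of t, so ∇phi=0 decouples.
∂phi/∂s = -12(s - 3)(s - 2)(s + 1) = 0 at s ∈ {-1, 2, 3}; ∂phi/∂t = 6(t - 4)(t + 4) = 0 at t ∈ {-4, 4}.
The Hessian is diagonal: diag(phi_ss, phi_tt). Second derivatives: phi_ss(-1)=-144, phi_ss(2)=36, phi_ss(3)=-48; phi_tt(-4)=-48, phi_tt(4)=48.
Local maxima occur where both diagonal entries negative: (-1, -4), (3, -4). Count: 2.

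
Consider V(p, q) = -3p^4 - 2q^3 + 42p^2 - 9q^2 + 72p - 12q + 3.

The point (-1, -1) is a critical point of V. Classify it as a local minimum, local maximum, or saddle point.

The mixed partial ∂²V/∂p∂q is 0, so the Hessian at any point is diag(V_pp, V_qq) = diag(12(-3p^2 + 7), -6(2q + 3)).
At (-1, -1): H = diag(48, -6).
The eigenvalues have opposite signs, so H is indefinite: a saddle point.

saddle point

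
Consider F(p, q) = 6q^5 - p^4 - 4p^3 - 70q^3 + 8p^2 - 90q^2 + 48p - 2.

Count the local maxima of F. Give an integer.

4

F separates as a function of p plus a function of q, so ∇F=0 decouples.
∂F/∂p = -4(p - 2)(p + 2)(p + 3) = 0 at p ∈ {-3, -2, 2}; ∂F/∂q = 30q(q - 3)(q + 1)(q + 2) = 0 at q ∈ {-2, -1, 0, 3}.
The Hessian is diagonal: diag(F_pp, F_qq). Second derivatives: F_pp(-3)=-20, F_pp(-2)=16, F_pp(2)=-80; F_qq(-2)=-300, F_qq(-1)=120, F_qq(0)=-180, F_qq(3)=1800.
Local maxima occur where both diagonal entries negative: (-3, -2), (-3, 0), (2, -2), (2, 0). Count: 4.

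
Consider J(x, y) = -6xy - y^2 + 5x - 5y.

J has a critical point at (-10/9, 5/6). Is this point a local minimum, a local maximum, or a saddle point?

saddle point

The Hessian of J is constant: H = [[0, -6], [-6, -2]].
det(H) = 0·(-2) − (-6)² = -36.
Since det(H) < 0, H is indefinite and the critical point is a saddle point.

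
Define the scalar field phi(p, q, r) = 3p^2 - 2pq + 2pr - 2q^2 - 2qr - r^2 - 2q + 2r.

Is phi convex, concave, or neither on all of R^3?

neither

phi is quadratic, so its Hessian is the constant matrix H = [[6, -2, 2], [-2, -4, -2], [2, -2, -2]].
Leading principal minors: 6, -28, 64.
Neither pattern holds ⇒ H is indefinite ⇒ neither convex nor concave.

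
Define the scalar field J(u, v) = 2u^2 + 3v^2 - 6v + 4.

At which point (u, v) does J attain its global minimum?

(0, 1)

J(u,v) separates as P(u) + Q(v) + 4, so its minimum is min P + min Q + 4.
P'(u) = 4u vanishes at u ∈ {0}; Q'(v) = 6v - 6 vanishes at v ∈ {1}.
Local minima of P (where P''>0): P(0)=0. Local minima of Q: Q(1)=-3.
So the global minimum of J is P(0) + Q(1) + 4 = 0 − 3 + 4 = 1, attained at (0, 1).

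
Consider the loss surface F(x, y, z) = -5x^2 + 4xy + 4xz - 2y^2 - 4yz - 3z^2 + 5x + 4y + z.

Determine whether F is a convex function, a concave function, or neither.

F is quadratic, so its Hessian is the constant matrix H = [[-10, 4, 4], [4, -4, -4], [4, -4, -6]].
Leading principal minors: -10, 24, -48.
Signs alternate −, +, − ⇒ H ≺ 0 ⇒ concave.

concave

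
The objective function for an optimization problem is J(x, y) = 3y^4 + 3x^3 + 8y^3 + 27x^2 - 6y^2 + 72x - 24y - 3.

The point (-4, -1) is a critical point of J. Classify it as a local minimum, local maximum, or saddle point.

local maximum

The mixed partial ∂²J/∂x∂y is 0, so the Hessian at any point is diag(J_xx, J_yy) = diag(18(x + 3), 12(3y^2 + 4y - 1)).
At (-4, -1): H = diag(-18, -24).
Both eigenvalues are negative, so H is negative definite: a local maximum.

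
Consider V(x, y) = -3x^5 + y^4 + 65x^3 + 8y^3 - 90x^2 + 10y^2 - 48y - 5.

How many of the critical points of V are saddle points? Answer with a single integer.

V separates as a function of x plus a function of y, so ∇V=0 decouples.
∂V/∂x = -15x(x - 3)(x - 1)(x + 4) = 0 at x ∈ {-4, 0, 1, 3}; ∂V/∂y = 4(y - 1)(y + 3)(y + 4) = 0 at y ∈ {-4, -3, 1}.
The Hessian is diagonal: diag(V_xx, V_yy). Second derivatives: V_xx(-4)=2100, V_xx(0)=-180, V_xx(1)=150, V_xx(3)=-630; V_yy(-4)=20, V_yy(-3)=-16, V_yy(1)=80.
Saddle points occur where the two diagonal entries have opposite signs: (-4, -3), (0, -4), (0, 1), (1, -3), (3, -4), (3, 1). Count: 6.

6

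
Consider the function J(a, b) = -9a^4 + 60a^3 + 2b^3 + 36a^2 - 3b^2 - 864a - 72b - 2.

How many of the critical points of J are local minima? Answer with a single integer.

J separates as a function of a plus a function of b, so ∇J=0 decouples.
∂J/∂a = -36(a - 4)(a - 3)(a + 2) = 0 at a ∈ {-2, 3, 4}; ∂J/∂b = 6(b - 4)(b + 3) = 0 at b ∈ {-3, 4}.
The Hessian is diagonal: diag(J_aa, J_bb). Second derivatives: J_aa(-2)=-1080, J_aa(3)=180, J_aa(4)=-216; J_bb(-3)=-42, J_bb(4)=42.
Local minima occur where both diagonal entries positive: (3, 4). Count: 1.

1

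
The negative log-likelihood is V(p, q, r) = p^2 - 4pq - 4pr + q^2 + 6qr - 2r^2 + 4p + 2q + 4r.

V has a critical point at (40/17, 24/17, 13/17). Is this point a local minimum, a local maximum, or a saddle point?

The Hessian is constant: H = [[2, -4, -4], [-4, 2, 6], [-4, 6, -4]].
Leading principal minors: Δ₁ = 2, Δ₂ = -12, Δ₃ = 136.
The minors fit neither the all-positive nor the alternating-sign pattern, so H is indefinite: a saddle point.

saddle point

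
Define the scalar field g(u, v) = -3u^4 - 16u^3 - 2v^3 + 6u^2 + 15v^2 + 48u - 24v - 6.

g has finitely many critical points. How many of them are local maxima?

g separates as a function of u plus a function of v, so ∇g=0 decouples.
∂g/∂u = -12(u - 1)(u + 1)(u + 4) = 0 at u ∈ {-4, -1, 1}; ∂g/∂v = -6(v - 4)(v - 1) = 0 at v ∈ {1, 4}.
The Hessian is diagonal: diag(g_uu, g_vv). Second derivatives: g_uu(-4)=-180, g_uu(-1)=72, g_uu(1)=-120; g_vv(1)=18, g_vv(4)=-18.
Local maxima occur where both diagonal entries negative: (-4, 4), (1, 4). Count: 2.

2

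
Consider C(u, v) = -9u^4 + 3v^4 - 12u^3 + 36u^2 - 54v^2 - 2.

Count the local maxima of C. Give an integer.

2

C separates as a function of u plus a function of v, so ∇C=0 decouples.
∂C/∂u = -36u(u - 1)(u + 2) = 0 at u ∈ {-2, 0, 1}; ∂C/∂v = 12v(v - 3)(v + 3) = 0 at v ∈ {-3, 0, 3}.
The Hessian is diagonal: diag(C_uu, C_vv). Second derivatives: C_uu(-2)=-216, C_uu(0)=72, C_uu(1)=-108; C_vv(-3)=216, C_vv(0)=-108, C_vv(3)=216.
Local maxima occur where both diagonal entries negative: (-2, 0), (1, 0). Count: 2.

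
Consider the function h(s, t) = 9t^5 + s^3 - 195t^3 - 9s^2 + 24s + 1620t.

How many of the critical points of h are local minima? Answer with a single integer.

2

h separates as a function of s plus a function of t, so ∇h=0 decouples.
∂h/∂s = 3(s - 4)(s - 2) = 0 at s ∈ {2, 4}; ∂h/∂t = 45(t - 3)(t - 2)(t + 2)(t + 3) = 0 at t ∈ {-3, -2, 2, 3}.
The Hessian is diagonal: diag(h_ss, h_tt). Second derivatives: h_ss(2)=-6, h_ss(4)=6; h_tt(-3)=-1350, h_tt(-2)=900, h_tt(2)=-900, h_tt(3)=1350.
Local minima occur where both diagonal entries positive: (4, -2), (4, 3). Count: 2.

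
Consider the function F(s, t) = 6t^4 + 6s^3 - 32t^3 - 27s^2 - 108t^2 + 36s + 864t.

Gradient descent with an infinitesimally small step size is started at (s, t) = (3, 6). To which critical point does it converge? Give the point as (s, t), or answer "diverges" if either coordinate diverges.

F is separable, so gradient descent decouples: s follows -∂F/∂s, t follows -∂F/∂t.
∂F/∂s = 18(s - 2)(s - 1); at s=3 this is 36, so s decreases.
∂F/∂t = 24(t - 4)(t - 3)(t + 3); at t=6 this is 1296, so t decreases.
s converges to its nearest critical value 2 (a local min of the s-part); t converges to 4. The iterate converges to (2, 4).

(2, 4)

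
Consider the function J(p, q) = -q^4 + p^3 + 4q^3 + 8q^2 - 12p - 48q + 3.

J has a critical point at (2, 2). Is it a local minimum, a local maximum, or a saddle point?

local minimum

The mixed partial ∂²J/∂p∂q is 0, so the Hessian at any point is diag(J_pp, J_qq) = diag(6p, 4(-3q^2 + 6q + 4)).
At (2, 2): H = diag(12, 16).
Both eigenvalues are positive, so H is positive definite: a local minimum.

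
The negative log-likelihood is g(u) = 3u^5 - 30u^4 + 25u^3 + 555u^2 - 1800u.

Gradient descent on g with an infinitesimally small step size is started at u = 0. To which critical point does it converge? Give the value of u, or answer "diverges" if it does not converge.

g'(u) = 15(u - 5)(u - 4)(u - 2)(u + 3), so g'(0) = -1800.
Gradient descent moves in the -g' direction, i.e. u is increasing.
The nearest critical point in that direction is u = 2, where g'' = 450 > 0 (a local minimum). The iterate converges there.

2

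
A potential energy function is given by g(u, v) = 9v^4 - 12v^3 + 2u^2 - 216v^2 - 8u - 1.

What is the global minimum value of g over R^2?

g(u,v) separates as P(u) + Q(v) − 1, so its minimum is min P + min Q − 1.
P'(u) = 4u - 8 vanishes at u ∈ {2}; Q'(v) = 36v(v - 4)(v + 3) vanishes at v ∈ {-3, 0, 4}.
Local minima of P (where P''>0): P(2)=-8. Local minima of Q: Q(-3)=-891, Q(4)=-1920.
So the global minimum of g is P(2) + Q(4) − 1 = -8 − 1920 − 1 = -1929, attained at (2, 4).

-1929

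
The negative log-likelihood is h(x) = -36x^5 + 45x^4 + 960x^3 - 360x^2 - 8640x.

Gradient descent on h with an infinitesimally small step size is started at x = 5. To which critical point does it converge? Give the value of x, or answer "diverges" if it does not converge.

h'(x) = -180(x - 4)(x - 2)(x + 2)(x + 3), so h'(5) = -30240.
Gradient descent moves in the -h' direction, i.e. x is increasing.
There is no critical point above x=5, and h' keeps the same sign, so the iterate runs off to +∞.

diverges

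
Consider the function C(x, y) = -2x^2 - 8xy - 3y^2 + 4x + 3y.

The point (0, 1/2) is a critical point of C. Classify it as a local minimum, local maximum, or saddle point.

The Hessian of C is constant: H = [[-4, -8], [-8, -6]].
det(H) = (-4)·(-6) − (-8)² = -40.
Since det(H) < 0, H is indefinite and the critical point is a saddle point.

saddle point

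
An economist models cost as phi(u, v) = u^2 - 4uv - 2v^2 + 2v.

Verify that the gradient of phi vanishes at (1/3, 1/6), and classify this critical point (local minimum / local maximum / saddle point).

∇phi = (2u - 4v, -4u - 4v + 2); substituting (1/3, 1/6) gives ∇phi = (0, 0), so (1/3, 1/6) is indeed a critical point.
The Hessian of phi is constant: H = [[2, -4], [-4, -4]].
det(H) = 2·(-4) − (-4)² = -24.
Since det(H) < 0, H is indefinite and the critical point is a saddle point.

saddle point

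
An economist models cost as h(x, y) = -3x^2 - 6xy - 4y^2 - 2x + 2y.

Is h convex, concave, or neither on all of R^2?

h is quadratic, so its Hessian is the constant matrix H = [[-6, -6], [-6, -8]].
det(H) = 12, tr(H) = -14.
det(H) > 0 and tr(H) < 0, so H is negative definite everywhere: concave.

concave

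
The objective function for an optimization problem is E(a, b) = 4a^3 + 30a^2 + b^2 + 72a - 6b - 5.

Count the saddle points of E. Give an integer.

1

E separates as a function of a plus a function of b, so ∇E=0 decouples.
∂E/∂a = 12(a + 2)(a + 3) = 0 at a ∈ {-3, -2}; ∂E/∂b = 2(b - 3) = 0 at b ∈ {3}.
The Hessian is diagonal: diag(E_aa, E_bb). Second derivatives: E_aa(-3)=-12, E_aa(-2)=12; E_bb(3)=2.
Saddle points occur where the two diagonal entries have opposite signs: (-3, 3). Count: 1.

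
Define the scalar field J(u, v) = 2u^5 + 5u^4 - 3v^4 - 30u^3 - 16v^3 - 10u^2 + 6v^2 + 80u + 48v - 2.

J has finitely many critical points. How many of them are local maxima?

J separates as a function of u plus a function of v, so ∇J=0 decouples.
∂J/∂u = 10(u - 2)(u - 1)(u + 1)(u + 4) = 0 at u ∈ {-4, -1, 1, 2}; ∂J/∂v = -12(v - 1)(v + 1)(v + 4) = 0 at v ∈ {-4, -1, 1}.
The Hessian is diagonal: diag(J_uu, J_vv). Second derivatives: J_uu(-4)=-900, J_uu(-1)=180, J_uu(1)=-100, J_uu(2)=180; J_vv(-4)=-180, J_vv(-1)=72, J_vv(1)=-120.
Local maxima occur where both diagonal entries negative: (-4, -4), (-4, 1), (1, -4), (1, 1). Count: 4.

4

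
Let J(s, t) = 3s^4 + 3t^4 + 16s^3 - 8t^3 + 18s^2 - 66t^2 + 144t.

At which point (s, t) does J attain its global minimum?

(-3, -3)

J(s,t) separates as P(s) + Q(t), so its minimum is min P + min Q.
P'(s) = 12s(s + 1)(s + 3) vanishes at s ∈ {-3, -1, 0}; Q'(t) = 12(t - 4)(t - 1)(t + 3) vanishes at t ∈ {-3, 1, 4}.
Local minima of P (where P''>0): P(-3)=-27, P(0)=0. Local minima of Q: Q(-3)=-567, Q(4)=-224.
So the global minimum of J is P(-3) + Q(-3) = -27 − 567 = -594, attained at (-3, -3).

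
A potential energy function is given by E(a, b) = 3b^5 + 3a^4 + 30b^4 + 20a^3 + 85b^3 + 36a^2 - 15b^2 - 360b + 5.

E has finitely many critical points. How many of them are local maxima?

2

E separates as a function of a plus a function of b, so ∇E=0 decouples.
∂E/∂a = 12a(a + 2)(a + 3) = 0 at a ∈ {-3, -2, 0}; ∂E/∂b = 15(b - 1)(b + 2)(b + 3)(b + 4) = 0 at b ∈ {-4, -3, -2, 1}.
The Hessian is diagonal: diag(E_aa, E_bb). Second derivatives: E_aa(-3)=36, E_aa(-2)=-24, E_aa(0)=72; E_bb(-4)=-150, E_bb(-3)=60, E_bb(-2)=-90, E_bb(1)=900.
Local maxima occur where both diagonal entries negative: (-2, -4), (-2, -2). Count: 2.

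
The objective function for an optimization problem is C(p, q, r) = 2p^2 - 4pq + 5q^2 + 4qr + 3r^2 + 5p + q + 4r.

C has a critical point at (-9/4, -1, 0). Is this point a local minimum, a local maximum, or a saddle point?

local minimum

The Hessian is constant: H = [[4, -4, 0], [-4, 10, 4], [0, 4, 6]].
Leading principal minors: Δ₁ = 4, Δ₂ = 24, Δ₃ = 80.
All leading minors are positive, so H is positive definite: a local minimum.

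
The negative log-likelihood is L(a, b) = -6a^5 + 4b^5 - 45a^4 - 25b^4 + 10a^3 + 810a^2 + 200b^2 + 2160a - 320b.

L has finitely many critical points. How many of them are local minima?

4

L separates as a function of a plus a function of b, so ∇L=0 decouples.
∂L/∂a = -30(a - 3)(a + 2)(a + 3)(a + 4) = 0 at a ∈ {-4, -3, -2, 3}; ∂L/∂b = 20(b - 4)(b - 2)(b - 1)(b + 2) = 0 at b ∈ {-2, 1, 2, 4}.
The Hessian is diagonal: diag(L_aa, L_bb). Second derivatives: L_aa(-4)=420, L_aa(-3)=-180, L_aa(-2)=300, L_aa(3)=-6300; L_bb(-2)=-1440, L_bb(1)=180, L_bb(2)=-160, L_bb(4)=720.
Local minima occur where both diagonal entries positive: (-4, 1), (-4, 4), (-2, 1), (-2, 4). Count: 4.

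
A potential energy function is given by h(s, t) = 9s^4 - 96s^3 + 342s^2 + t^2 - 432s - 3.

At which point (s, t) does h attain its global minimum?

h(s,t) separates as P(s) + Q(t) − 3, so its minimum is min P + min Q − 3.
P'(s) = 36(s - 4)(s - 3)(s - 1) vanishes at s ∈ {1, 3, 4}; Q'(t) = 2t vanishes at t ∈ {0}.
Local minima of P (where P''>0): P(1)=-177, P(4)=-96. Local minima of Q: Q(0)=0.
So the global minimum of h is P(1) + Q(0) − 3 = -177 + 0 − 3 = -180, attained at (1, 0).

(1, 0)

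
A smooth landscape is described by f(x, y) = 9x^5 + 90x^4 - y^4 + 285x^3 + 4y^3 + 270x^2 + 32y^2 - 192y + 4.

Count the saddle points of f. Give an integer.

f separates as a function of x plus a function of y, so ∇f=0 decouples.
∂f/∂x = 45x(x + 1)(x + 3)(x + 4) = 0 at x ∈ {-4, -3, -1, 0}; ∂f/∂y = -4(y - 4)(y - 3)(y + 4) = 0 at y ∈ {-4, 3, 4}.
The Hessian is diagonal: diag(f_xx, f_yy). Second derivatives: f_xx(-4)=-540, f_xx(-3)=270, f_xx(-1)=-270, f_xx(0)=540; f_yy(-4)=-224, f_yy(3)=28, f_yy(4)=-32.
Saddle points occur where the two diagonal entries have opposite signs: (-4, 3), (-3, -4), (-3, 4), (-1, 3), (0, -4), (0, 4). Count: 6.

6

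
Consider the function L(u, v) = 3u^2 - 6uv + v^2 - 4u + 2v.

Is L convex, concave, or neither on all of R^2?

neither

L is quadratic, so its Hessian is the constant matrix H = [[6, -6], [-6, 2]].
det(H) = -24, tr(H) = 8.
det(H) < 0, so H is indefinite: neither convex nor concave.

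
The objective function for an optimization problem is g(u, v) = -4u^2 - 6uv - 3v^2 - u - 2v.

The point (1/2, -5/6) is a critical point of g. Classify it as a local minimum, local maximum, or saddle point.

local maximum

The Hessian of g is constant: H = [[-8, -6], [-6, -6]].
det(H) = (-8)·(-6) − (-6)² = 12.
det(H) > 0 and tr(H) = -14 < 0, so H is negative definite and the point is a local maximum.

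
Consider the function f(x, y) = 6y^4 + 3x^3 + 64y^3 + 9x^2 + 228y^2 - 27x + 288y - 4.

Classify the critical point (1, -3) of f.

saddle point

The mixed partial ∂²f/∂x∂y is 0, so the Hessian at any point is diag(f_xx, f_yy) = diag(18(x + 1), 24(3y^2 + 16y + 19)).
At (1, -3): H = diag(36, -48).
The eigenvalues have opposite signs, so H is indefinite: a saddle point.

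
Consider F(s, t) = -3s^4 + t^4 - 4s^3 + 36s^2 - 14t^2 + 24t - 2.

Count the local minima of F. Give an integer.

2

F separates as a function of s plus a function of t, so ∇F=0 decouples.
∂F/∂s = -12s(s - 2)(s + 3) = 0 at s ∈ {-3, 0, 2}; ∂F/∂t = 4(t - 2)(t - 1)(t + 3) = 0 at t ∈ {-3, 1, 2}.
The Hessian is diagonal: diag(F_ss, F_tt). Second derivatives: F_ss(-3)=-180, F_ss(0)=72, F_ss(2)=-120; F_tt(-3)=80, F_tt(1)=-16, F_tt(2)=20.
Local minima occur where both diagonal entries positive: (0, -3), (0, 2). Count: 2.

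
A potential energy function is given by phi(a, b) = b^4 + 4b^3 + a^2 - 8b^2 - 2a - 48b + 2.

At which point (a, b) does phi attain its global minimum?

phi(a,b) separates as P(a) + Q(b) + 2, so its minimum is min P + min Q + 2.
P'(a) = 2a - 2 vanishes at a ∈ {1}; Q'(b) = 4(b - 2)(b + 2)(b + 3) vanishes at b ∈ {-3, -2, 2}.
Local minima of P (where P''>0): P(1)=-1. Local minima of Q: Q(-3)=45, Q(2)=-80.
So the global minimum of phi is P(1) + Q(2) + 2 = -1 − 80 + 2 = -79, attained at (1, 2).

(1, 2)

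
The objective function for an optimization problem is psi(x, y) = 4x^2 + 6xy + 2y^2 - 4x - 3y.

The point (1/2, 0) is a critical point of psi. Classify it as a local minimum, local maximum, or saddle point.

The Hessian of psi is constant: H = [[8, 6], [6, 4]].
det(H) = 8·4 − 6² = -4.
Since det(H) < 0, H is indefinite and the critical point is a saddle point.

saddle point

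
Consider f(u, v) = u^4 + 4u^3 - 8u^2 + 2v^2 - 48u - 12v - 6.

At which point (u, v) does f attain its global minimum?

(2, 3)

f(u,v) separates as P(u) + Q(v) − 6, so its minimum is min P + min Q − 6.
P'(u) = 4(u - 2)(u + 2)(u + 3) vanishes at u ∈ {-3, -2, 2}; Q'(v) = 4v - 12 vanishes at v ∈ {3}.
Local minima of P (where P''>0): P(-3)=45, P(2)=-80. Local minima of Q: Q(3)=-18.
So the global minimum of f is P(2) + Q(3) − 6 = -80 − 18 − 6 = -104, attained at (2, 3).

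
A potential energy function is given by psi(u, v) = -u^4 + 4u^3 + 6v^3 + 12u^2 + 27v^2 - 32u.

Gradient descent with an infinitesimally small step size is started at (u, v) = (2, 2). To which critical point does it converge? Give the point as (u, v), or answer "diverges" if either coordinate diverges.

(1, 0)

psi is separable, so gradient descent decouples: u follows -∂psi/∂u, v follows -∂psi/∂v.
∂psi/∂u = -4(u - 4)(u - 1)(u + 2); at u=2 this is 32, so u decreases.
∂psi/∂v = 18v(v + 3); at v=2 this is 180, so v decreases.
u converges to its nearest critical value 1 (a local min of the u-part); v converges to 0. The iterate converges to (1, 0).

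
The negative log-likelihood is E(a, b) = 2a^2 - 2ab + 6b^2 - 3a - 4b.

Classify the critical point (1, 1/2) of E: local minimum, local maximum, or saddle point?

The Hessian of E is constant: H = [[4, -2], [-2, 12]].
det(H) = 4·12 − (-2)² = 44.
det(H) > 0 and tr(H) = 16 > 0, so H is positive definite and the point is a local minimum.

local minimum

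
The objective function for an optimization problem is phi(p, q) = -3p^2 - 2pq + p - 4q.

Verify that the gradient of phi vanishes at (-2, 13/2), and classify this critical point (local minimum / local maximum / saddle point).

saddle point

∇phi = (-6p - 2q + 1, -2p - 4); substituting (-2, 13/2) gives ∇phi = (0, 0), so (-2, 13/2) is indeed a critical point.
The Hessian of phi is constant: H = [[-6, -2], [-2, 0]].
det(H) = (-6)·0 − (-2)² = -4.
Since det(H) < 0, H is indefinite and the critical point is a saddle point.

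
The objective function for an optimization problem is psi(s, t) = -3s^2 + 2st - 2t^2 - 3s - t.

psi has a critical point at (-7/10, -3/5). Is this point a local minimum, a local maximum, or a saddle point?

local maximum

The Hessian of psi is constant: H = [[-6, 2], [2, -4]].
det(H) = (-6)·(-4) − 2² = 20.
det(H) > 0 and tr(H) = -10 < 0, so H is negative definite and the point is a local maximum.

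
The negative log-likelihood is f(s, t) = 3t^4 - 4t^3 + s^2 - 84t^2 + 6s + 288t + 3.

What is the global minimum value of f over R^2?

f(s,t) separates as P(s) + Q(t) + 3, so its minimum is min P + min Q + 3.
P'(s) = 2s + 6 vanishes at s ∈ {-3}; Q'(t) = 12(t - 3)(t - 2)(t + 4) vanishes at t ∈ {-4, 2, 3}.
Local minima of P (where P''>0): P(-3)=-9. Local minima of Q: Q(-4)=-1472, Q(3)=243.
So the global minimum of f is P(-3) + Q(-4) + 3 = -9 − 1472 + 3 = -1478, attained at (-3, -4).

-1478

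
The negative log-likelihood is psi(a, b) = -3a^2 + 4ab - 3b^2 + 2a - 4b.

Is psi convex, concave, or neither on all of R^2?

psi is quadratic, so its Hessian is the constant matrix H = [[-6, 4], [4, -6]].
det(H) = 20, tr(H) = -12.
det(H) > 0 and tr(H) < 0, so H is negative definite everywhere: concave.

concave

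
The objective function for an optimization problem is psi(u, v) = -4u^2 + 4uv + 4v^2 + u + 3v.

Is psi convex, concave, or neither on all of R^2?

neither

psi is quadratic, so its Hessian is the constant matrix H = [[-8, 4], [4, 8]].
det(H) = -80, tr(H) = 0.
det(H) < 0, so H is indefinite: neither convex nor concave.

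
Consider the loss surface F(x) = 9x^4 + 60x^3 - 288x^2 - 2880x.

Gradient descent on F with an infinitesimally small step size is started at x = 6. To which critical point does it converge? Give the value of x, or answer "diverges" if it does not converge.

4

F'(x) = 36(x - 4)(x + 4)(x + 5), so F'(6) = 7920.
Gradient descent moves in the -F' direction, i.e. x is decreasing.
The nearest critical point in that direction is x = 4, where F'' = 2592 > 0 (a local minimum). The iterate converges there.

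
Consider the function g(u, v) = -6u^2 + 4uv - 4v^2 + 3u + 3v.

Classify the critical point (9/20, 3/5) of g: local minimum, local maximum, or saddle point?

The Hessian of g is constant: H = [[-12, 4], [4, -8]].
det(H) = (-12)·(-8) − 4² = 80.
det(H) > 0 and tr(H) = -20 < 0, so H is negative definite and the point is a local maximum.

local maximum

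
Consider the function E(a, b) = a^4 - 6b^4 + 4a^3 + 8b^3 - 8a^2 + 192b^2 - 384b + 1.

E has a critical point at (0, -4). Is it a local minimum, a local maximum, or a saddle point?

local maximum

The mixed partial ∂²E/∂a∂b is 0, so the Hessian at any point is diag(E_aa, E_bb) = diag(4(3a^2 + 6a - 4), 24(-3b^2 + 2b + 16)).
At (0, -4): H = diag(-16, -960).
Both eigenvalues are negative, so H is negative definite: a local maximum.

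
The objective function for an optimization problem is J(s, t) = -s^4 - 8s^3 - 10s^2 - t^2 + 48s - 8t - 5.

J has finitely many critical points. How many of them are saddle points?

1

J separates as a function of s plus a function of t, so ∇J=0 decouples.
∂J/∂s = -4(s - 1)(s + 3)(s + 4) = 0 at s ∈ {-4, -3, 1}; ∂J/∂t = -2(t + 4) = 0 at t ∈ {-4}.
The Hessian is diagonal: diag(J_ss, J_tt). Second derivatives: J_ss(-4)=-20, J_ss(-3)=16, J_ss(1)=-80; J_tt(-4)=-2.
Saddle points occur where the two diagonal entries have opposite signs: (-3, -4). Count: 1.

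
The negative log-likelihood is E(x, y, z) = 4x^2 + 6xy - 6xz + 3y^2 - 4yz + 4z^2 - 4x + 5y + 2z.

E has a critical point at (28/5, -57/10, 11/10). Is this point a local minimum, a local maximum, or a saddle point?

The Hessian is constant: H = [[8, 6, -6], [6, 6, -4], [-6, -4, 8]].
Leading principal minors: Δ₁ = 8, Δ₂ = 12, Δ₃ = 40.
All leading minors are positive, so H is positive definite: a local minimum.

local minimum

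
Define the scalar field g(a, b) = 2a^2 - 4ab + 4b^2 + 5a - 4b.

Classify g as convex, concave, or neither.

g is quadratic, so its Hessian is the constant matrix H = [[4, -4], [-4, 8]].
det(H) = 16, tr(H) = 12.
det(H) > 0 and tr(H) > 0, so H is positive definite everywhere: convex.

convex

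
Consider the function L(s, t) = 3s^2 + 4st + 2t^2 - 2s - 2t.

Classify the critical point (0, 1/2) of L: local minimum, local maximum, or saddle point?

The Hessian of L is constant: H = [[6, 4], [4, 4]].
det(H) = 6·4 − 4² = 8.
det(H) > 0 and tr(H) = 10 > 0, so H is positive definite and the point is a local minimum.

local minimum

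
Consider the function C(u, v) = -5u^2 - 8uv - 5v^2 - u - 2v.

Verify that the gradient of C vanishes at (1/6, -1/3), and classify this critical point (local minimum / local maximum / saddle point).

local maximum

∇C = (-10u - 8v - 1, -8u - 10v - 2); substituting (1/6, -1/3) gives ∇C = (0, 0), so (1/6, -1/3) is indeed a critical point.
The Hessian of C is constant: H = [[-10, -8], [-8, -10]].
det(H) = (-10)·(-10) − (-8)² = 36.
det(H) > 0 and tr(H) = -20 < 0, so H is negative definite and the point is a local maximum.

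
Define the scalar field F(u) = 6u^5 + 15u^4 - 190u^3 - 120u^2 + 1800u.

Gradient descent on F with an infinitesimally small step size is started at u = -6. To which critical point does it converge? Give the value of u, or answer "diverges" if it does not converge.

diverges

F'(u) = 30(u - 3)(u - 2)(u + 2)(u + 5), so F'(-6) = 8640.
Gradient descent moves in the -F' direction, i.e. u is decreasing.
There is no critical point below u=-6, and F' keeps the same sign, so the iterate runs off to −∞.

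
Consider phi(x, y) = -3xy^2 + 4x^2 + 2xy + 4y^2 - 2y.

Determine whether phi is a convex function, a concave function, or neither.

The term -3xy^2 is cubic, so the Hessian is not constant.
∂²phi/∂y² = -6x + 8, which takes both signs as x varies (negative for sufficiently large x). A diagonal entry of the Hessian changing sign means the Hessian is neither positive- nor negative-semidefinite on all of R^2.

neither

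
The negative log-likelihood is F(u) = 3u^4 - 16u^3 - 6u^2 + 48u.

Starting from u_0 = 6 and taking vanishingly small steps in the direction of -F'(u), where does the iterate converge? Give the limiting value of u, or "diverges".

F'(u) = 12(u - 4)(u - 1)(u + 1), so F'(6) = 840.
Gradient descent moves in the -F' direction, i.e. u is decreasing.
The nearest critical point in that direction is u = 4, where F'' = 180 > 0 (a local minimum). The iterate converges there.

4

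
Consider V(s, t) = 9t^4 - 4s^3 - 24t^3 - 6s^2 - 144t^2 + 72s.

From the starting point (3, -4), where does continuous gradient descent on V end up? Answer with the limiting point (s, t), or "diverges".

V is separable, so gradient descent decouples: s follows -∂V/∂s, t follows -∂V/∂t.
∂V/∂s = -12(s - 2)(s + 3); at s=3 this is -72, so s increases.
∂V/∂t = 36t(t - 4)(t + 2); at t=-4 this is -2304, so t increases.
The s-coordinate has no critical point in that direction and runs off to infinity.

diverges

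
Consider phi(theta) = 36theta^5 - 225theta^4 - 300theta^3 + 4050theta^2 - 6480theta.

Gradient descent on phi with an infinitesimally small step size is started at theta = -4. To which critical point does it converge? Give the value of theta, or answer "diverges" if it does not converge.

diverges

phi'(theta) = 180(theta - 4)(theta - 3)(theta - 1)(theta + 3), so phi'(-4) = 50400.
Gradient descent moves in the -phi' direction, i.e. theta is decreasing.
There is no critical point below theta=-4, and phi' keeps the same sign, so the iterate runs off to −∞.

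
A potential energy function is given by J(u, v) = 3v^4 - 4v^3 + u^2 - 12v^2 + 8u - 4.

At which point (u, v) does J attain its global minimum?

J(u,v) separates as P(u) + Q(v) − 4, so its minimum is min P + min Q − 4.
P'(u) = 2u + 8 vanishes at u ∈ {-4}; Q'(v) = 12v(v - 2)(v + 1) vanishes at v ∈ {-1, 0, 2}.
Local minima of P (where P''>0): P(-4)=-16. Local minima of Q: Q(-1)=-5, Q(2)=-32.
So the global minimum of J is P(-4) + Q(2) − 4 = -16 − 32 − 4 = -52, attained at (-4, 2).

(-4, 2)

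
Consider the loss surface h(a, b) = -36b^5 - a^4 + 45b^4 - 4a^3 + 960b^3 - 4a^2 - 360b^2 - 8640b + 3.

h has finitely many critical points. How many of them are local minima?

h separates as a function of a plus a function of b, so ∇h=0 decouples.
∂h/∂a = -4a(a + 1)(a + 2) = 0 at a ∈ {-2, -1, 0}; ∂h/∂b = -180(b - 4)(b - 2)(b + 2)(b + 3) = 0 at b ∈ {-3, -2, 2, 4}.
The Hessian is diagonal: diag(h_aa, h_bb). Second derivatives: h_aa(-2)=-8, h_aa(-1)=4, h_aa(0)=-8; h_bb(-3)=6300, h_bb(-2)=-4320, h_bb(2)=7200, h_bb(4)=-15120.
Local minima occur where both diagonal entries positive: (-1, -3), (-1, 2). Count: 2.

2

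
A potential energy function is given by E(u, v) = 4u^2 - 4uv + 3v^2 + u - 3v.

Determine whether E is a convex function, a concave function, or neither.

convex

E is quadratic, so its Hessian is the constant matrix H = [[8, -4], [-4, 6]].
det(H) = 32, tr(H) = 14.
det(H) > 0 and tr(H) > 0, so H is positive definite everywhere: convex.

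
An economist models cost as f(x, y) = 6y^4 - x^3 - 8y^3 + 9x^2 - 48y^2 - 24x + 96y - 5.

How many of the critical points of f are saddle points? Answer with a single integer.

f separates as a function of x plus a function of y, so ∇f=0 decouples.
∂f/∂x = -3(x - 4)(x - 2) = 0 at x ∈ {2, 4}; ∂f/∂y = 24(y - 2)(y - 1)(y + 2) = 0 at y ∈ {-2, 1, 2}.
The Hessian is diagonal: diag(f_xx, f_yy). Second derivatives: f_xx(2)=6, f_xx(4)=-6; f_yy(-2)=288, f_yy(1)=-72, f_yy(2)=96.
Saddle points occur where the two diagonal entries have opposite signs: (2, 1), (4, -2), (4, 2). Count: 3.

3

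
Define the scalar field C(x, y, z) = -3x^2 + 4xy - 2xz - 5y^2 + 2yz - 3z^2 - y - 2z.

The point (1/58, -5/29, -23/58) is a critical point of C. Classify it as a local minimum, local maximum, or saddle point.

local maximum

The Hessian is constant: H = [[-6, 4, -2], [4, -10, 2], [-2, 2, -6]].
Leading principal minors: Δ₁ = -6, Δ₂ = 44, Δ₃ = -232.
The minors alternate sign starting negative (−, +, −), so H is negative definite: a local maximum.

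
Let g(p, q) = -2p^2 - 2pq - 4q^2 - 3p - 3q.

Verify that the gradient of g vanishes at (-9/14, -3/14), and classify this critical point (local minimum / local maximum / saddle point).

∇g = (-4p - 2q - 3, -2p - 8q - 3); substituting (-9/14, -3/14) gives ∇g = (0, 0), so (-9/14, -3/14) is indeed a critical point.
The Hessian of g is constant: H = [[-4, -2], [-2, -8]].
det(H) = (-4)·(-8) − (-2)² = 28.
det(H) > 0 and tr(H) = -12 < 0, so H is negative definite and the point is a local maximum.

local maximum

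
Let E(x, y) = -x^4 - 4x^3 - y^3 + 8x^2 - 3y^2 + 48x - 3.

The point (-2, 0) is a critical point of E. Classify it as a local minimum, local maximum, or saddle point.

The mixed partial ∂²E/∂x∂y is 0, so the Hessian at any point is diag(E_xx, E_yy) = diag(4(-3x^2 - 6x + 4), -6(y + 1)).
At (-2, 0): H = diag(16, -6).
The eigenvalues have opposite signs, so H is indefinite: a saddle point.

saddle point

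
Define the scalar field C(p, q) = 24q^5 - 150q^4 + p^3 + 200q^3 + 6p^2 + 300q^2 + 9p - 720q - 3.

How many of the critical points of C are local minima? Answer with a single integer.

2

C separates as a function of p plus a function of q, so ∇C=0 decouples.
∂C/∂p = 3(p + 1)(p + 3) = 0 at p ∈ {-3, -1}; ∂C/∂q = 120(q - 3)(q - 2)(q - 1)(q + 1) = 0 at q ∈ {-1, 1, 2, 3}.
The Hessian is diagonal: diag(C_pp, C_qq). Second derivatives: C_pp(-3)=-6, C_pp(-1)=6; C_qq(-1)=-2880, C_qq(1)=480, C_qq(2)=-360, C_qq(3)=960.
Local minima occur where both diagonal entries positive: (-1, 1), (-1, 3). Count: 2.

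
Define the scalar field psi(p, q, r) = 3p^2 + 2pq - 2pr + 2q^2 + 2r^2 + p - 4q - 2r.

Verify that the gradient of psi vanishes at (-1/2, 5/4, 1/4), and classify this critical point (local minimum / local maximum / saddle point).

local minimum

∇psi = (6p + 2q - 2r + 1, 2p + 4q - 4, -2p + 4r - 2); substituting (-1/2, 5/4, 1/4) gives ∇psi = (0, 0, 0), so (-1/2, 5/4, 1/4) is indeed a critical point.
The Hessian is constant: H = [[6, 2, -2], [2, 4, 0], [-2, 0, 4]].
Leading principal minors: Δ₁ = 6, Δ₂ = 20, Δ₃ = 64.
All leading minors are positive, so H is positive definite: a local minimum.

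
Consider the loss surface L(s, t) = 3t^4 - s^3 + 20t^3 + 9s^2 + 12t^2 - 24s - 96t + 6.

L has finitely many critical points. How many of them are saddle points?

3

L separates as a function of s plus a function of t, so ∇L=0 decouples.
∂L/∂s = -3(s - 4)(s - 2) = 0 at s ∈ {2, 4}; ∂L/∂t = 12(t - 1)(t + 2)(t + 4) = 0 at t ∈ {-4, -2, 1}.
The Hessian is diagonal: diag(L_ss, L_tt). Second derivatives: L_ss(2)=6, L_ss(4)=-6; L_tt(-4)=120, L_tt(-2)=-72, L_tt(1)=180.
Saddle points occur where the two diagonal entries have opposite signs: (2, -2), (4, -4), (4, 1). Count: 3.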